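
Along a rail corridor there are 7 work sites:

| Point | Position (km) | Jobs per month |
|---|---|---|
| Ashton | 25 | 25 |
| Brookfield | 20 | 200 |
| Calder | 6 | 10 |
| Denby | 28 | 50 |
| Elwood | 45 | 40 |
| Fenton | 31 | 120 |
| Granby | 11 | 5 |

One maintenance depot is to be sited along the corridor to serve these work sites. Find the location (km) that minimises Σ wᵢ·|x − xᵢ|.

x = 25

For a sum of weighted absolute distances on a line, the optimum is the weighted median (not the mean). Total weight W = 450; half-weight = 225.
Sort by position and accumulate weight:
  km 6 (Calder, w=10) → cum 10
  km 11 (Granby, w=5) → cum 15
  km 20 (Brookfield, w=200) → cum 215
  km 25 (Ashton, w=25) → cum 240  ≥ 225 → median here
  km 28 (Denby, w=50) → cum 290
  km 31 (Fenton, w=120) → cum 410
  km 45 (Elwood, w=40) → cum 450
Optimal location: km 25.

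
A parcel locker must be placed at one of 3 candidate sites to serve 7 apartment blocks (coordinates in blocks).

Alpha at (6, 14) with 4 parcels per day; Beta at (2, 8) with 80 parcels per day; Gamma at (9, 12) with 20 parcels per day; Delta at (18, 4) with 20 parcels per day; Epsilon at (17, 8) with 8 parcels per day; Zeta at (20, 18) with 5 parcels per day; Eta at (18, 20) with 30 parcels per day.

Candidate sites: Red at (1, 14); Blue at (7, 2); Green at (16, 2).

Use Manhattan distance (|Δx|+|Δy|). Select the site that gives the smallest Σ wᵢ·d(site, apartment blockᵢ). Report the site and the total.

Red, total 2301 blocks

Total weighted distance at each candidate:
  Red (1, 14): total = 2301
  Blue (7, 2): total = 2575
  Green (16, 2): total = 2864
Minimum is at Red with total 2301 blocks.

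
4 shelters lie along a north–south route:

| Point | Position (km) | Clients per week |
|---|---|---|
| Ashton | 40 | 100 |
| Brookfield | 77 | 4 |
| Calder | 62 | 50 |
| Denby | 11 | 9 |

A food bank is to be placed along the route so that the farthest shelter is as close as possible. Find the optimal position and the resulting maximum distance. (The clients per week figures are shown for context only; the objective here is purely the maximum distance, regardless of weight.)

location 44, max distance 33

The 1-center on a line is the midpoint of the two extreme points: leftmost at 11, rightmost at 77.
Optimal location = (11 + 77)/2 = 44; maximum distance = (77 − 11)/2 = 33.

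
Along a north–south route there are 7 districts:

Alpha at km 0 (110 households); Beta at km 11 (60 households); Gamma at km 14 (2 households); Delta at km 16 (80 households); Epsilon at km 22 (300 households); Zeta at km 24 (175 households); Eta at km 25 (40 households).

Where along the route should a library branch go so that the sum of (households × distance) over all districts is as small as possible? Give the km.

For a sum of weighted absolute distances on a line, the optimum is the weighted median (not the mean). Total weight W = 767; half-weight = 383.5.
Sort by position and accumulate weight:
  km 0 (Alpha, w=110) → cum 110
  km 11 (Beta, w=60) → cum 170
  km 14 (Gamma, w=2) → cum 172
  km 16 (Delta, w=80) → cum 252
  km 22 (Epsilon, w=300) → cum 552  ≥ 383.5 → median here
  km 24 (Zeta, w=175) → cum 727
  km 25 (Eta, w=40) → cum 767
Optimal location: km 22.

x = 22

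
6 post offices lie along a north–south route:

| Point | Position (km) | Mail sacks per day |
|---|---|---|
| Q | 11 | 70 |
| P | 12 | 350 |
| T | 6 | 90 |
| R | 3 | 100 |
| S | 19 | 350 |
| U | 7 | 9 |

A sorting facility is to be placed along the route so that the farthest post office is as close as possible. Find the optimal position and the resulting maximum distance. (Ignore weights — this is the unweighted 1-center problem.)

location 11, max distance 8

The 1-center on a line is the midpoint of the two extreme points: leftmost at 3, rightmost at 19.
Optimal location = (3 + 19)/2 = 11; maximum distance = (19 − 3)/2 = 8.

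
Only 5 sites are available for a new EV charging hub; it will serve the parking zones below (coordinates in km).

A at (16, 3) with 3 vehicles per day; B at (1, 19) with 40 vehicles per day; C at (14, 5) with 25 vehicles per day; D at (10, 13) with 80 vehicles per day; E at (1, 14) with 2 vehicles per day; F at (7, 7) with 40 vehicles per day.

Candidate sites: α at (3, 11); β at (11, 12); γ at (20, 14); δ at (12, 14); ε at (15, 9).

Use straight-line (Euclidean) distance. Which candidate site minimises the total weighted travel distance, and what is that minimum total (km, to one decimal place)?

Total weighted distance at each candidate:
  α (3, 11): total = 1504.8
  β (11, 12): total = 1099.2
  γ (20, 14): total = 2524.0
  δ (12, 14): total = 1293.9
  ε (15, 9): total = 1681.3
Minimum is at β with total 1099.2 km.

β, total 1099.2 km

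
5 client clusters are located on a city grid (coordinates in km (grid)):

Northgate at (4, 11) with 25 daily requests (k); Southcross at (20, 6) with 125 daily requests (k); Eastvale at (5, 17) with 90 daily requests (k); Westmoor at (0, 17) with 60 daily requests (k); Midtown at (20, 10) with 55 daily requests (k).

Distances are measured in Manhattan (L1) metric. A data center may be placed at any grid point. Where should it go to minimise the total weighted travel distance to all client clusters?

Manhattan distance separates: Σwᵢ(|x−xᵢ|+|y−yᵢ|) = Σwᵢ|x−xᵢ| + Σwᵢ|y−yᵢ|, so x and y are optimised independently as 1-D weighted medians.
Total weight W = 355; half = 177.5.
x-coordinate, sorted with cumulative weight:
  x=0 (Westmoor, w=60) cum 60
  x=4 (Northgate, w=25) cum 85
  x=5 (Eastvale, w=90) cum 175
  x=20 (Southcross, w=125) cum 300  ← median
  x=20 (Midtown, w=55) cum 355
⇒ x* = 20
y-coordinate, sorted with cumulative weight:
  y=6 (Southcross, w=125) cum 125
  y=10 (Midtown, w=55) cum 180  ← median
  y=11 (Northgate, w=25) cum 205
  y=17 (Eastvale, w=90) cum 295
  y=17 (Westmoor, w=60) cum 355
⇒ y* = 10

(20, 10)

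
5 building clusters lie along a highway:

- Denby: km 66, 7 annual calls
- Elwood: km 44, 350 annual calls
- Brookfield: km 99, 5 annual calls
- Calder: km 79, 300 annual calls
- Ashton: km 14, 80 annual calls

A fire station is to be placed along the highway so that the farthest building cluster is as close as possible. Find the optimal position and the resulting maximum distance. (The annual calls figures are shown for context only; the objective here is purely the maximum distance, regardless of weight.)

The 1-center on a line is the midpoint of the two extreme points: leftmost at 14, rightmost at 99.
Optimal location = (14 + 99)/2 = 56.5; maximum distance = (99 − 14)/2 = 42.5.

location 56.5, max distance 42.5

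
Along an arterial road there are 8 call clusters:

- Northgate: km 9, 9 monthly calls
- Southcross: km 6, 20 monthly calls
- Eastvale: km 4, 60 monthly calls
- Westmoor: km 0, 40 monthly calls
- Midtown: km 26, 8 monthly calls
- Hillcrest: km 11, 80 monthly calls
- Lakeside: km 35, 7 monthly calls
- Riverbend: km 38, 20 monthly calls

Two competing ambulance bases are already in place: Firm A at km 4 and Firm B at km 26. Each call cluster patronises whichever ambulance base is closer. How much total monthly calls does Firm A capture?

The indifferent point is the midpoint (4+26)/2 = 15; call clusters left of it (closer to Firm A at 4) go to Firm A, those right go to Firm B.
  Westmoor at 0 (w=40) → Firm A
  Eastvale at 4 (w=60) → Firm A
  Southcross at 6 (w=20) → Firm A
  Northgate at 9 (w=9) → Firm A
  Hillcrest at 11 (w=80) → Firm A
  Midtown at 26 (w=8) → Firm B
  Lakeside at 35 (w=7) → Firm B
  Riverbend at 38 (w=20) → Firm B
Firm A captures 209; Firm B captures 35.

209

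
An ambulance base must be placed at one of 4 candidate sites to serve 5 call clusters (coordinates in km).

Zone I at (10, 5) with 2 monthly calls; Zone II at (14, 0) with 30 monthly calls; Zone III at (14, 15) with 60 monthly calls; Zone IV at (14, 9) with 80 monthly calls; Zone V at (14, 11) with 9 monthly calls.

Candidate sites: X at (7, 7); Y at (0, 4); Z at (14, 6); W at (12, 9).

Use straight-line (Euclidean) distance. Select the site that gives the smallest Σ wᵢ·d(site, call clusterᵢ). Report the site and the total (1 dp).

Total weighted distance at each candidate:
  X (7, 7): total = 1597.0
  Y (0, 4): total = 2855.3
  Z (14, 6): total = 1013.2
  W (12, 9): total = 850.5
Minimum is at W with total 850.5 km.

W, total 850.5 km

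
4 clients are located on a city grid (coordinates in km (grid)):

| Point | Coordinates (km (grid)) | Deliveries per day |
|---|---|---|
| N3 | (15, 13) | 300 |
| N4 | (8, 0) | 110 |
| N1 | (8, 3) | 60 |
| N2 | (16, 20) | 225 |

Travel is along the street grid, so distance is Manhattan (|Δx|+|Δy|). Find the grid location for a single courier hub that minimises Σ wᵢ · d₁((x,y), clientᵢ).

(15, 13)

Manhattan distance separates: Σwᵢ(|x−xᵢ|+|y−yᵢ|) = Σwᵢ|x−xᵢ| + Σwᵢ|y−yᵢ|, so x and y are optimised independently as 1-D weighted medians.
Total weight W = 695; half = 347.5.
x-coordinate, sorted with cumulative weight:
  x=8 (N4, w=110) cum 110
  x=8 (N1, w=60) cum 170
  x=15 (N3, w=300) cum 470  ← median
  x=16 (N2, w=225) cum 695
⇒ x* = 15
y-coordinate, sorted with cumulative weight:
  y=0 (N4, w=110) cum 110
  y=3 (N1, w=60) cum 170
  y=13 (N3, w=300) cum 470  ← median
  y=20 (N2, w=225) cum 695
⇒ y* = 13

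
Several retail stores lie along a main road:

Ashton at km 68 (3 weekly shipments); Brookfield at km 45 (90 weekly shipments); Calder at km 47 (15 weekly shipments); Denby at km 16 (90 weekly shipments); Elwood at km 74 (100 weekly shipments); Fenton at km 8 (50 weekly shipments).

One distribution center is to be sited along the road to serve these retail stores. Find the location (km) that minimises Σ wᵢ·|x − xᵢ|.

x = 45

For a sum of weighted absolute distances on a line, the optimum is the weighted median (not the mean). Total weight W = 348; half-weight = 174.
Sort by position and accumulate weight:
  km 8 (Fenton, w=50) → cum 50
  km 16 (Denby, w=90) → cum 140
  km 45 (Brookfield, w=90) → cum 230  ≥ 174 → median here
  km 47 (Calder, w=15) → cum 245
  km 68 (Ashton, w=3) → cum 248
  km 74 (Elwood, w=100) → cum 348
Optimal location: km 45.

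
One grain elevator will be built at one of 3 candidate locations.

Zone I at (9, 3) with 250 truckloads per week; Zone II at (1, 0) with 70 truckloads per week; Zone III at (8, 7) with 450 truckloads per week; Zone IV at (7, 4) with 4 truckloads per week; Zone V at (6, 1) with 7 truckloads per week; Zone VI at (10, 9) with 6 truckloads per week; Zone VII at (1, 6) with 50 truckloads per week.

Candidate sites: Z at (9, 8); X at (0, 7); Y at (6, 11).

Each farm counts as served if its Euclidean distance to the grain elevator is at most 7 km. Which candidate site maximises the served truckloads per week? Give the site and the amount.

Coverage radius r = 7 km; a point is covered iff (Δx)²+(Δy)² ≤ 7² = 49.
  Z (9, 8): covers {Zone I, Zone III, Zone IV, Zone VI} → 710
  X (0, 7): covers {Zone VII} → 50
  Y (6, 11): covers {Zone III, Zone VI} → 456
Maximum coverage at Z: 710 truckloads per week.

Z, covering 710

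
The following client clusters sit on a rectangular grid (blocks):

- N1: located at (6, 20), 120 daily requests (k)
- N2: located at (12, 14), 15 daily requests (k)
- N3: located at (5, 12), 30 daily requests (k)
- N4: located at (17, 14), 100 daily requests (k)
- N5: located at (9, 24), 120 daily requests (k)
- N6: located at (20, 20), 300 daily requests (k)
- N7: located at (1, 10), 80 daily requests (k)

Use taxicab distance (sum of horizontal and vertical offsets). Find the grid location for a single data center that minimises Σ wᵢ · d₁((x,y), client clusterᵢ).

Manhattan distance separates: Σwᵢ(|x−xᵢ|+|y−yᵢ|) = Σwᵢ|x−xᵢ| + Σwᵢ|y−yᵢ|, so x and y are optimised independently as 1-D weighted medians.
Total weight W = 765; half = 382.5.
x-coordinate, sorted with cumulative weight:
  x=1 (N7, w=80) cum 80
  x=5 (N3, w=30) cum 110
  x=6 (N1, w=120) cum 230
  x=9 (N5, w=120) cum 350
  x=12 (N2, w=15) cum 365
  x=17 (N4, w=100) cum 465  ← median
  x=20 (N6, w=300) cum 765
⇒ x* = 17
y-coordinate, sorted with cumulative weight:
  y=10 (N7, w=80) cum 80
  y=12 (N3, w=30) cum 110
  y=14 (N2, w=15) cum 125
  y=14 (N4, w=100) cum 225
  y=20 (N1, w=120) cum 345
  y=20 (N6, w=300) cum 645  ← median
  y=24 (N5, w=120) cum 765
⇒ y* = 20

(17, 20)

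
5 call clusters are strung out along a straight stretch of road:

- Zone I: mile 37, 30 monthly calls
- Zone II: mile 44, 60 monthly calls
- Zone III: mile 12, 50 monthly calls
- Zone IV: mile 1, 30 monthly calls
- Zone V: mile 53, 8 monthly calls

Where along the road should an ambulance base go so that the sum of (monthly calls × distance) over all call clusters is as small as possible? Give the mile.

For a sum of weighted absolute distances on a line, the optimum is the weighted median (not the mean). Total weight W = 178; half-weight = 89.
Sort by position and accumulate weight:
  mile 1 (Zone IV, w=30) → cum 30
  mile 12 (Zone III, w=50) → cum 80
  mile 37 (Zone I, w=30) → cum 110  ≥ 89 → median here
  mile 44 (Zone II, w=60) → cum 170
  mile 53 (Zone V, w=8) → cum 178
Optimal location: mile 37.

x = 37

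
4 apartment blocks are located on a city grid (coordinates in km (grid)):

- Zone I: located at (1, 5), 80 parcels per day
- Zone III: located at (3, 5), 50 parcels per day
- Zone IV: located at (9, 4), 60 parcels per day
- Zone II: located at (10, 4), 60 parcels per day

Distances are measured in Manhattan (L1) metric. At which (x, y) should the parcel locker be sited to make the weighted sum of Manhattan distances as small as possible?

Manhattan distance separates: Σwᵢ(|x−xᵢ|+|y−yᵢ|) = Σwᵢ|x−xᵢ| + Σwᵢ|y−yᵢ|, so x and y are optimised independently as 1-D weighted medians.
Total weight W = 250; half = 125.
x-coordinate, sorted with cumulative weight:
  x=1 (Zone I, w=80) cum 80
  x=3 (Zone III, w=50) cum 130  ← median
  x=9 (Zone IV, w=60) cum 190
  x=10 (Zone II, w=60) cum 250
⇒ x* = 3
y-coordinate, sorted with cumulative weight:
  y=4 (Zone IV, w=60) cum 60
  y=4 (Zone II, w=60) cum 120
  y=5 (Zone I, w=80) cum 200  ← median
  y=5 (Zone III, w=50) cum 250
⇒ y* = 5

(3, 5)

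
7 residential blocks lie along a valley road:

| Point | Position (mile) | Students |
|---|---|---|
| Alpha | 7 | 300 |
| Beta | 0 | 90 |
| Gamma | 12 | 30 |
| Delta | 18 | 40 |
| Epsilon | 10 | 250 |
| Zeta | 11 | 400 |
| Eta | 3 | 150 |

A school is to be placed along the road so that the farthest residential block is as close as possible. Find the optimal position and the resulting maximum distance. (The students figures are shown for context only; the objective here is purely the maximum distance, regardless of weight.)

location 9, max distance 9

The 1-center on a line is the midpoint of the two extreme points: leftmost at 0, rightmost at 18.
Optimal location = (0 + 18)/2 = 9; maximum distance = (18 − 0)/2 = 9.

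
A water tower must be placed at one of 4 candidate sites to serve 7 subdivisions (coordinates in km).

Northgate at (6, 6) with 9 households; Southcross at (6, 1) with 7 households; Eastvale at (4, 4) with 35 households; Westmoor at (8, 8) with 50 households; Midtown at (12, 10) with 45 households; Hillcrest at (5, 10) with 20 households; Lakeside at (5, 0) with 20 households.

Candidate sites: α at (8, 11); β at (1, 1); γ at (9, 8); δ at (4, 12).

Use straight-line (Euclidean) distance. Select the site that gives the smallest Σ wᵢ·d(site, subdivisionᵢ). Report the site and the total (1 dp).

γ, total 790.4 km

Total weighted distance at each candidate:
  α (8, 11): total = 1028.9
  β (1, 1): total = 1661.1
  γ (9, 8): total = 790.4
  δ (4, 12): total = 1354.7
Minimum is at γ with total 790.4 km.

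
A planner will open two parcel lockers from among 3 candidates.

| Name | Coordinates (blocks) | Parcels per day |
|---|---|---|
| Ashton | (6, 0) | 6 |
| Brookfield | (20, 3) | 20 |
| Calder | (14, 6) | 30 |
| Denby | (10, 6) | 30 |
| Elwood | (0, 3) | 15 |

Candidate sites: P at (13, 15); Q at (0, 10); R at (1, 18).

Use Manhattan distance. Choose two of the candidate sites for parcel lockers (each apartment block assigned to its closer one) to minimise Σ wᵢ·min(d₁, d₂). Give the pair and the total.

Evaluate every pair (each demand assigned to the nearer of the two):
  {P, Q}: total = 1241
  {P, R}: total = 1412
  {Q, R}: total = 1701
Best pair: {P, Q} with total 1241.

{P, Q}, total 1241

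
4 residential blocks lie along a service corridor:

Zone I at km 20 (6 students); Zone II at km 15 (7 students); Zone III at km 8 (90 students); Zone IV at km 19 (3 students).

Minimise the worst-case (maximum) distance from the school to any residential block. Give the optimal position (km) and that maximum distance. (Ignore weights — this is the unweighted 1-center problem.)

location 14, max distance 6

The 1-center on a line is the midpoint of the two extreme points: leftmost at 8, rightmost at 20.
Optimal location = (8 + 20)/2 = 14; maximum distance = (20 − 8)/2 = 6.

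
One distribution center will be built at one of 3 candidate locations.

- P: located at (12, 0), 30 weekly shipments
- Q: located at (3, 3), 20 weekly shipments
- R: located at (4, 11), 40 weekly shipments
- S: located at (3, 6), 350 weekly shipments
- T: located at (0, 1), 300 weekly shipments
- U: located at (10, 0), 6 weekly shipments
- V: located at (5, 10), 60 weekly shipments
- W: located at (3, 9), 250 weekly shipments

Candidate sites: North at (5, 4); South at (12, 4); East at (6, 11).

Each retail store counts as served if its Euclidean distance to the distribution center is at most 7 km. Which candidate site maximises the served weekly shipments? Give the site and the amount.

Coverage radius r = 7 km; a point is covered iff (Δx)²+(Δy)² ≤ 7² = 49.
  North (5, 4): covers {Q, S, T, U, V, W} → 986
  South (12, 4): covers {P, U} → 36
  East (6, 11): covers {R, S, V, W} → 700
Maximum coverage at North: 986 weekly shipments.

North, covering 986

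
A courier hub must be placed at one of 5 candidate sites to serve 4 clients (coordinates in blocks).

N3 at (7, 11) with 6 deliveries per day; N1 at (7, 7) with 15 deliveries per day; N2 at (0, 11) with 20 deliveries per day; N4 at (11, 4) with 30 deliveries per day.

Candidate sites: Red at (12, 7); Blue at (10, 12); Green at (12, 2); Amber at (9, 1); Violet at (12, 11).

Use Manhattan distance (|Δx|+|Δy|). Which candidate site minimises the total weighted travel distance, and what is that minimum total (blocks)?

Red, total 569 blocks

Total weighted distance at each candidate:
  Red (12, 7): total = 569
  Blue (10, 12): total = 634
  Green (12, 2): total = 744
  Amber (9, 1): total = 722
  Violet (12, 11): total = 645
Minimum is at Red with total 569 blocks.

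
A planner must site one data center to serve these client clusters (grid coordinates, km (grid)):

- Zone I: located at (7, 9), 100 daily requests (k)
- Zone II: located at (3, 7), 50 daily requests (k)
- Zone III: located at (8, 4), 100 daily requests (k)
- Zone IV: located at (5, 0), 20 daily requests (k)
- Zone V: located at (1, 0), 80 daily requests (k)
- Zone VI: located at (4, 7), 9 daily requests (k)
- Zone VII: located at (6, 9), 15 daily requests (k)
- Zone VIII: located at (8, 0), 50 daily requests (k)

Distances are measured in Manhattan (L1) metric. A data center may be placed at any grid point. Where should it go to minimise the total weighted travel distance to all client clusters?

(7, 4)

Manhattan distance separates: Σwᵢ(|x−xᵢ|+|y−yᵢ|) = Σwᵢ|x−xᵢ| + Σwᵢ|y−yᵢ|, so x and y are optimised independently as 1-D weighted medians.
Total weight W = 424; half = 212.
x-coordinate, sorted with cumulative weight:
  x=1 (Zone V, w=80) cum 80
  x=3 (Zone II, w=50) cum 130
  x=4 (Zone VI, w=9) cum 139
  x=5 (Zone IV, w=20) cum 159
  x=6 (Zone VII, w=15) cum 174
  x=7 (Zone I, w=100) cum 274  ← median
  x=8 (Zone III, w=100) cum 374
  x=8 (Zone VIII, w=50) cum 424
⇒ x* = 7
y-coordinate, sorted with cumulative weight:
  y=0 (Zone IV, w=20) cum 20
  y=0 (Zone V, w=80) cum 100
  y=0 (Zone VIII, w=50) cum 150
  y=4 (Zone III, w=100) cum 250  ← median
  y=7 (Zone II, w=50) cum 300
  y=7 (Zone VI, w=9) cum 309
  y=9 (Zone I, w=100) cum 409
  y=9 (Zone VII, w=15) cum 424
⇒ y* = 4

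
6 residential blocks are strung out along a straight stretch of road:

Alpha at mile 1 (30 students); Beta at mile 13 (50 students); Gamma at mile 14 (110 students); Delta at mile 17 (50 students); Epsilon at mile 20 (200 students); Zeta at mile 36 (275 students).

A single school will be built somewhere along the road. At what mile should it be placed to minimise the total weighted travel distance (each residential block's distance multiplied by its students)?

For a sum of weighted absolute distances on a line, the optimum is the weighted median (not the mean). Total weight W = 715; half-weight = 357.5.
Sort by position and accumulate weight:
  mile 1 (Alpha, w=30) → cum 30
  mile 13 (Beta, w=50) → cum 80
  mile 14 (Gamma, w=110) → cum 190
  mile 17 (Delta, w=50) → cum 240
  mile 20 (Epsilon, w=200) → cum 440  ≥ 357.5 → median here
  mile 36 (Zeta, w=275) → cum 715
Optimal location: mile 20.

x = 20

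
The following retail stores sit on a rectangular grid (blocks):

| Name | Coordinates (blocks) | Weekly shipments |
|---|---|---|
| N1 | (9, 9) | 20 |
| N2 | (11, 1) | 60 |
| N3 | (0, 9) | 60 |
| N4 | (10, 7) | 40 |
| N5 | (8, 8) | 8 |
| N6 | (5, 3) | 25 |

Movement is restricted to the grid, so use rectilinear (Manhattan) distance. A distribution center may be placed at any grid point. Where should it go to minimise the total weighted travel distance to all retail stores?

(9, 7)

Manhattan distance separates: Σwᵢ(|x−xᵢ|+|y−yᵢ|) = Σwᵢ|x−xᵢ| + Σwᵢ|y−yᵢ|, so x and y are optimised independently as 1-D weighted medians.
Total weight W = 213; half = 106.5.
x-coordinate, sorted with cumulative weight:
  x=0 (N3, w=60) cum 60
  x=5 (N6, w=25) cum 85
  x=8 (N5, w=8) cum 93
  x=9 (N1, w=20) cum 113  ← median
  x=10 (N4, w=40) cum 153
  x=11 (N2, w=60) cum 213
⇒ x* = 9
y-coordinate, sorted with cumulative weight:
  y=1 (N2, w=60) cum 60
  y=3 (N6, w=25) cum 85
  y=7 (N4, w=40) cum 125  ← median
  y=8 (N5, w=8) cum 133
  y=9 (N1, w=20) cum 153
  y=9 (N3, w=60) cum 213
⇒ y* = 7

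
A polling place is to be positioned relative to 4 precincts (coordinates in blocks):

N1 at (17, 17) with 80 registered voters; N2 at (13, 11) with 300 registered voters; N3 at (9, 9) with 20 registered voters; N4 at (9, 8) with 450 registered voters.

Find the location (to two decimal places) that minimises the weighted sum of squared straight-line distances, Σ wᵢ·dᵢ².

(11.16, 9.93)

The minimiser of Σwᵢ‖p−pᵢ‖² is the weighted centroid p* = (Σwᵢpᵢ)/(Σwᵢ).
Σwᵢ = 850.
Σwᵢxᵢ = 80·17 + 300·13 + 20·9 + 450·9 = 9490.
Σwᵢyᵢ = 80·17 + 300·11 + 20·9 + 450·8 = 8440.
x* = 9490/850 = 11.16, y* = 8440/850 = 9.93.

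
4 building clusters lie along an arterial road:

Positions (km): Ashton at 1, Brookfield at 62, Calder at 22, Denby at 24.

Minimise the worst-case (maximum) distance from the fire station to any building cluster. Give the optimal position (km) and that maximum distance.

location 31.5, max distance 30.5

The 1-center on a line is the midpoint of the two extreme points: leftmost at 1, rightmost at 62.
Optimal location = (1 + 62)/2 = 31.5; maximum distance = (62 − 1)/2 = 30.5.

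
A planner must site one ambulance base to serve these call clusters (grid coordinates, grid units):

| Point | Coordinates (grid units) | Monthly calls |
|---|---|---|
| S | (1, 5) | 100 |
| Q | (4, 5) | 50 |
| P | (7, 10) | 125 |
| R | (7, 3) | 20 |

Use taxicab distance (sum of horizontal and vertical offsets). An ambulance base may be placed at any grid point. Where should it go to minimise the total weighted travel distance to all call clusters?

Manhattan distance separates: Σwᵢ(|x−xᵢ|+|y−yᵢ|) = Σwᵢ|x−xᵢ| + Σwᵢ|y−yᵢ|, so x and y are optimised independently as 1-D weighted medians.
Total weight W = 295; half = 147.5.
x-coordinate, sorted with cumulative weight:
  x=1 (S, w=100) cum 100
  x=4 (Q, w=50) cum 150  ← median
  x=7 (P, w=125) cum 275
  x=7 (R, w=20) cum 295
⇒ x* = 4
y-coordinate, sorted with cumulative weight:
  y=3 (R, w=20) cum 20
  y=5 (S, w=100) cum 120
  y=5 (Q, w=50) cum 170  ← median
  y=10 (P, w=125) cum 295
⇒ y* = 5

(4, 5)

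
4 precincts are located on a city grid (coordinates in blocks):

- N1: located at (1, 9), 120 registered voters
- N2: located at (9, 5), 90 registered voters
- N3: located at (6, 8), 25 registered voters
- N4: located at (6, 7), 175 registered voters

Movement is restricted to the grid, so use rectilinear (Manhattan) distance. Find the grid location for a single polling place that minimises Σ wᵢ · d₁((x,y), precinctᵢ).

Manhattan distance separates: Σwᵢ(|x−xᵢ|+|y−yᵢ|) = Σwᵢ|x−xᵢ| + Σwᵢ|y−yᵢ|, so x and y are optimised independently as 1-D weighted medians.
Total weight W = 410; half = 205.
x-coordinate, sorted with cumulative weight:
  x=1 (N1, w=120) cum 120
  x=6 (N3, w=25) cum 145
  x=6 (N4, w=175) cum 320  ← median
  x=9 (N2, w=90) cum 410
⇒ x* = 6
y-coordinate, sorted with cumulative weight:
  y=5 (N2, w=90) cum 90
  y=7 (N4, w=175) cum 265  ← median
  y=8 (N3, w=25) cum 290
  y=9 (N1, w=120) cum 410
⇒ y* = 7

(6, 7)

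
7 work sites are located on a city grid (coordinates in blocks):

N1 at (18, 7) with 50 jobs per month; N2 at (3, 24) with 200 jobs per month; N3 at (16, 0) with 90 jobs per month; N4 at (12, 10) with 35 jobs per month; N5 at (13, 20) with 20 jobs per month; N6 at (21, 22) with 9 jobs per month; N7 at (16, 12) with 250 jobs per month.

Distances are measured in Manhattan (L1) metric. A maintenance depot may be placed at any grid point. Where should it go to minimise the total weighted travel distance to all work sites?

Manhattan distance separates: Σwᵢ(|x−xᵢ|+|y−yᵢ|) = Σwᵢ|x−xᵢ| + Σwᵢ|y−yᵢ|, so x and y are optimised independently as 1-D weighted medians.
Total weight W = 654; half = 327.
x-coordinate, sorted with cumulative weight:
  x=3 (N2, w=200) cum 200
  x=12 (N4, w=35) cum 235
  x=13 (N5, w=20) cum 255
  x=16 (N3, w=90) cum 345  ← median
  x=16 (N7, w=250) cum 595
  x=18 (N1, w=50) cum 645
  x=21 (N6, w=9) cum 654
⇒ x* = 16
y-coordinate, sorted with cumulative weight:
  y=0 (N3, w=90) cum 90
  y=7 (N1, w=50) cum 140
  y=10 (N4, w=35) cum 175
  y=12 (N7, w=250) cum 425  ← median
  y=20 (N5, w=20) cum 445
  y=22 (N6, w=9) cum 454
  y=24 (N2, w=200) cum 654
⇒ y* = 12

(16, 12)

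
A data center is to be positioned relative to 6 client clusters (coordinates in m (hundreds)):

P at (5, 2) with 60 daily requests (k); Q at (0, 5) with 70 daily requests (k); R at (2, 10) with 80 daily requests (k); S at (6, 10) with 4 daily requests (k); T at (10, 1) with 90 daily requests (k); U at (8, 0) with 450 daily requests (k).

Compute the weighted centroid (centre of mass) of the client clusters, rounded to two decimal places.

The minimiser of Σwᵢ‖p−pᵢ‖² is the weighted centroid p* = (Σwᵢpᵢ)/(Σwᵢ).
Σwᵢ = 754.
Σwᵢxᵢ = 60·5 + 70·0 + 80·2 + 4·6 + 90·10 + 450·8 = 4984.
Σwᵢyᵢ = 60·2 + 70·5 + 80·10 + 4·10 + 90·1 + 450·0 = 1400.
x* = 4984/754 = 6.61, y* = 1400/754 = 1.86.

(6.61, 1.86)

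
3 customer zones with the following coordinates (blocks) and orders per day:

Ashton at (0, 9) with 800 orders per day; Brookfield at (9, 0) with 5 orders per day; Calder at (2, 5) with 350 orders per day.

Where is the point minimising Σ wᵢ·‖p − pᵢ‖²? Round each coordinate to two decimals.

The minimiser of Σwᵢ‖p−pᵢ‖² is the weighted centroid p* = (Σwᵢpᵢ)/(Σwᵢ).
Σwᵢ = 1155.
Σwᵢxᵢ = 800·0 + 5·9 + 350·2 = 745.
Σwᵢyᵢ = 800·9 + 5·0 + 350·5 = 8950.
x* = 745/1155 = 0.65, y* = 8950/1155 = 7.75.

(0.65, 7.75)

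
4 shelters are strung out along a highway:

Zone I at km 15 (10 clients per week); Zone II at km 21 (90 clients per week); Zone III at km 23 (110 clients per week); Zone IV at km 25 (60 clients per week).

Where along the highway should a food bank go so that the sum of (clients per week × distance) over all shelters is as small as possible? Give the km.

For a sum of weighted absolute distances on a line, the optimum is the weighted median (not the mean). Total weight W = 270; half-weight = 135.
Sort by position and accumulate weight:
  km 15 (Zone I, w=10) → cum 10
  km 21 (Zone II, w=90) → cum 100
  km 23 (Zone III, w=110) → cum 210  ≥ 135 → median here
  km 25 (Zone IV, w=60) → cum 270
Optimal location: km 23.

x = 23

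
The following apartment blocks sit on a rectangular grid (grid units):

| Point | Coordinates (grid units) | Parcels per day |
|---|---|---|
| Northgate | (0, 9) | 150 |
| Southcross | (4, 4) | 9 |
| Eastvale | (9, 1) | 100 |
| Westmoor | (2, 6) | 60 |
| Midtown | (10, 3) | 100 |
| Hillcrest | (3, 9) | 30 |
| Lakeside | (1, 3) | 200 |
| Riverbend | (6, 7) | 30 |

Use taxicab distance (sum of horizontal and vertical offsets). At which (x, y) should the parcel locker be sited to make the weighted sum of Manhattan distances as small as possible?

Manhattan distance separates: Σwᵢ(|x−xᵢ|+|y−yᵢ|) = Σwᵢ|x−xᵢ| + Σwᵢ|y−yᵢ|, so x and y are optimised independently as 1-D weighted medians.
Total weight W = 679; half = 339.5.
x-coordinate, sorted with cumulative weight:
  x=0 (Northgate, w=150) cum 150
  x=1 (Lakeside, w=200) cum 350  ← median
  x=2 (Westmoor, w=60) cum 410
  x=3 (Hillcrest, w=30) cum 440
  x=4 (Southcross, w=9) cum 449
  x=6 (Riverbend, w=30) cum 479
  x=9 (Eastvale, w=100) cum 579
  x=10 (Midtown, w=100) cum 679
⇒ x* = 1
y-coordinate, sorted with cumulative weight:
  y=1 (Eastvale, w=100) cum 100
  y=3 (Midtown, w=100) cum 200
  y=3 (Lakeside, w=200) cum 400  ← median
  y=4 (Southcross, w=9) cum 409
  y=6 (Westmoor, w=60) cum 469
  y=7 (Riverbend, w=30) cum 499
  y=9 (Northgate, w=150) cum 649
  y=9 (Hillcrest, w=30) cum 679
⇒ y* = 3

(1, 3)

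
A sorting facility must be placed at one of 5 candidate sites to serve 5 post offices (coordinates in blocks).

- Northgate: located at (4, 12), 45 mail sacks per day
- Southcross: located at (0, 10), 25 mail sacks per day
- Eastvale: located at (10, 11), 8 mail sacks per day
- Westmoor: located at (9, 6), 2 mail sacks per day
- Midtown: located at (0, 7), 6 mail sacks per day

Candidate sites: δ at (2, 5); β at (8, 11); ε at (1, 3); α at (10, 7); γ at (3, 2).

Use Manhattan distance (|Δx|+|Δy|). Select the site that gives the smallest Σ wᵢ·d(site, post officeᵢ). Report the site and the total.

β, total 550 blocks

Total weighted distance at each candidate:
  δ (2, 5): total = 732
  β (8, 11): total = 550
  ε (1, 3): total = 928
  α (10, 7): total = 916
  γ (3, 2): total = 966
Minimum is at β with total 550 blocks.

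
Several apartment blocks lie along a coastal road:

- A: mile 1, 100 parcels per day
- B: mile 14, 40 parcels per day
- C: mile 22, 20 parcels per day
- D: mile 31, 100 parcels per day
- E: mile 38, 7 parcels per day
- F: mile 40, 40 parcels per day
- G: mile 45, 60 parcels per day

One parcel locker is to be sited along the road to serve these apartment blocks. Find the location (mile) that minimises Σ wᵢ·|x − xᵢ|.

For a sum of weighted absolute distances on a line, the optimum is the weighted median (not the mean). Total weight W = 367; half-weight = 183.5.
Sort by position and accumulate weight:
  mile 1 (A, w=100) → cum 100
  mile 14 (B, w=40) → cum 140
  mile 22 (C, w=20) → cum 160
  mile 31 (D, w=100) → cum 260  ≥ 183.5 → median here
  mile 38 (E, w=7) → cum 267
  mile 40 (F, w=40) → cum 307
  mile 45 (G, w=60) → cum 367
Optimal location: mile 31.

x = 31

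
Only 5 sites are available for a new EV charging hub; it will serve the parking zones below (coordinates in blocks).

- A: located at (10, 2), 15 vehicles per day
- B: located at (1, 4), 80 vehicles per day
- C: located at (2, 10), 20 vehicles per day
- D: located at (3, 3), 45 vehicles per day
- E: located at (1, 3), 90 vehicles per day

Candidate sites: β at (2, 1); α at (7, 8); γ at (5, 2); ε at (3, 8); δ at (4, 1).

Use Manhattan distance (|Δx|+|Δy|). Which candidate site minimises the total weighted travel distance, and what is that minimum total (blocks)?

Total weighted distance at each candidate:
  β (2, 1): total = 1040
  α (7, 8): total = 2470
  γ (5, 2): total = 1360
  ε (3, 8): total = 1590
  δ (4, 1): total = 1390
Minimum is at β with total 1040 blocks.

β, total 1040 blocks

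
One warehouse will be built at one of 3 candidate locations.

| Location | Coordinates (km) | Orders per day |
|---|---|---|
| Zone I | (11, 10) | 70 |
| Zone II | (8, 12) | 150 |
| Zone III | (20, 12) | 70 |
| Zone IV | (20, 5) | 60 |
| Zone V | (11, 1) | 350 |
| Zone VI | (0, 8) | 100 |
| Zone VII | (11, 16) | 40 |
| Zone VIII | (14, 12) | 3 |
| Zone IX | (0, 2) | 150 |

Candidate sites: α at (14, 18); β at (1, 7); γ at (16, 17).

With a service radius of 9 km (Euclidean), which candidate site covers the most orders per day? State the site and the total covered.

Coverage radius r = 9 km; a point is covered iff (Δx)²+(Δy)² ≤ 9² = 81.
  α (14, 18): covers {Zone I, Zone II, Zone III, Zone VII, Zone VIII} → 333
  β (1, 7): covers {Zone II, Zone VI, Zone IX} → 400
  γ (16, 17): covers {Zone I, Zone III, Zone VII, Zone VIII} → 183
Maximum coverage at β: 400 orders per day.

β, covering 400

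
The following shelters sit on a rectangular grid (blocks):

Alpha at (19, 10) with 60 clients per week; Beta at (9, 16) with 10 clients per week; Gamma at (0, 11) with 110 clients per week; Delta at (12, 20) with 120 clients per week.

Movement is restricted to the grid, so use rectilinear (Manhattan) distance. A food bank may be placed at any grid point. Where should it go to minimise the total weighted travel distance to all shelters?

(12, 11)

Manhattan distance separates: Σwᵢ(|x−xᵢ|+|y−yᵢ|) = Σwᵢ|x−xᵢ| + Σwᵢ|y−yᵢ|, so x and y are optimised independently as 1-D weighted medians.
Total weight W = 300; half = 150.
x-coordinate, sorted with cumulative weight:
  x=0 (Gamma, w=110) cum 110
  x=9 (Beta, w=10) cum 120
  x=12 (Delta, w=120) cum 240  ← median
  x=19 (Alpha, w=60) cum 300
⇒ x* = 12
y-coordinate, sorted with cumulative weight:
  y=10 (Alpha, w=60) cum 60
  y=11 (Gamma, w=110) cum 170  ← median
  y=16 (Beta, w=10) cum 180
  y=20 (Delta, w=120) cum 300
⇒ y* = 11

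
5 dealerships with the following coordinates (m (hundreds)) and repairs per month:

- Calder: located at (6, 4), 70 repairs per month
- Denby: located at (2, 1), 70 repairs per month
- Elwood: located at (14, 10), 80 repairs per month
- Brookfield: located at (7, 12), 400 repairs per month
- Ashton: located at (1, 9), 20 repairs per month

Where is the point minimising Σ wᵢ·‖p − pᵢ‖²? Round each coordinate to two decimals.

The minimiser of Σwᵢ‖p−pᵢ‖² is the weighted centroid p* = (Σwᵢpᵢ)/(Σwᵢ).
Σwᵢ = 640.
Σwᵢxᵢ = 70·6 + 70·2 + 80·14 + 400·7 + 20·1 = 4500.
Σwᵢyᵢ = 70·4 + 70·1 + 80·10 + 400·12 + 20·9 = 6130.
x* = 4500/640 = 7.03, y* = 6130/640 = 9.58.

(7.03, 9.58)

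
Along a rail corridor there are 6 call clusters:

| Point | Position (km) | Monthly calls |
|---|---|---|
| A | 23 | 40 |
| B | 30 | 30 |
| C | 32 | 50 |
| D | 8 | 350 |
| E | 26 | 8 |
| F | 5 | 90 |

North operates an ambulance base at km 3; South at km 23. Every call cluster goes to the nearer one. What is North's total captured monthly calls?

The indifferent point is the midpoint (3+23)/2 = 13; call clusters left of it (closer to North at 3) go to North, those right go to South.
  F at 5 (w=90) → North
  D at 8 (w=350) → North
  A at 23 (w=40) → South
  E at 26 (w=8) → South
  B at 30 (w=30) → South
  C at 32 (w=50) → South
North captures 440; South captures 128.

440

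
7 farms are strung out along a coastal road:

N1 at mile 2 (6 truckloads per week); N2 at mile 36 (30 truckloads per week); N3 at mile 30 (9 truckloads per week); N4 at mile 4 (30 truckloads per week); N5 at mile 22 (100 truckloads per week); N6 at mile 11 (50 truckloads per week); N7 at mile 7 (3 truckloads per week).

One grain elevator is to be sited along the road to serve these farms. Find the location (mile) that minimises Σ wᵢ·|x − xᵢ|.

For a sum of weighted absolute distances on a line, the optimum is the weighted median (not the mean). Total weight W = 228; half-weight = 114.
Sort by position and accumulate weight:
  mile 2 (N1, w=6) → cum 6
  mile 4 (N4, w=30) → cum 36
  mile 7 (N7, w=3) → cum 39
  mile 11 (N6, w=50) → cum 89
  mile 22 (N5, w=100) → cum 189  ≥ 114 → median here
  mile 30 (N3, w=9) → cum 198
  mile 36 (N2, w=30) → cum 228
Optimal location: mile 22.

x = 22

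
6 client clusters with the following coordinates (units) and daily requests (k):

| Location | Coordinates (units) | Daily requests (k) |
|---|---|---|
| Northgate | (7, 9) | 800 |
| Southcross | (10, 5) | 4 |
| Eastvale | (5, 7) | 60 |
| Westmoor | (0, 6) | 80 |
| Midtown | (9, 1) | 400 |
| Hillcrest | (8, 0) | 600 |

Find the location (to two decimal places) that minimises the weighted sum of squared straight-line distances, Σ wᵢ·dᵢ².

The minimiser of Σwᵢ‖p−pᵢ‖² is the weighted centroid p* = (Σwᵢpᵢ)/(Σwᵢ).
Σwᵢ = 1944.
Σwᵢxᵢ = 800·7 + 4·10 + 60·5 + 80·0 + 400·9 + 600·8 = 14340.
Σwᵢyᵢ = 800·9 + 4·5 + 60·7 + 80·6 + 400·1 + 600·0 = 8520.
x* = 14340/1944 = 7.38, y* = 8520/1944 = 4.38.

(7.38, 4.38)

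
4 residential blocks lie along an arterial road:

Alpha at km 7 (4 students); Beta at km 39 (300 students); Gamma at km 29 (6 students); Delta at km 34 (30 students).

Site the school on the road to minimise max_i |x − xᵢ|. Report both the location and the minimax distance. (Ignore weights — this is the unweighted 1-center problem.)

location 23, max distance 16

The 1-center on a line is the midpoint of the two extreme points: leftmost at 7, rightmost at 39.
Optimal location = (7 + 39)/2 = 23; maximum distance = (39 − 7)/2 = 16.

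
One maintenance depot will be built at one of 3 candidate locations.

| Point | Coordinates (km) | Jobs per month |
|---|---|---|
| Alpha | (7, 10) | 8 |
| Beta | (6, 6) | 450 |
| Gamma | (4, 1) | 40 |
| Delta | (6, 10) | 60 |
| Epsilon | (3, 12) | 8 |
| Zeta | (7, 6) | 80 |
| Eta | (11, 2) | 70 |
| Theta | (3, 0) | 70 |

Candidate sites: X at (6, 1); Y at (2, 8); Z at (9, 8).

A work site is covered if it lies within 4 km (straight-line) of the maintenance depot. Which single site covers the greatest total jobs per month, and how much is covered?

Coverage radius r = 4 km; a point is covered iff (Δx)²+(Δy)² ≤ 4² = 16.
  X (6, 1): covers {Gamma, Theta} → 110
  Y (2, 8): covers {none} → 0
  Z (9, 8): covers {Alpha, Beta, Delta, Zeta} → 598
Maximum coverage at Z: 598 jobs per month.

Z, covering 598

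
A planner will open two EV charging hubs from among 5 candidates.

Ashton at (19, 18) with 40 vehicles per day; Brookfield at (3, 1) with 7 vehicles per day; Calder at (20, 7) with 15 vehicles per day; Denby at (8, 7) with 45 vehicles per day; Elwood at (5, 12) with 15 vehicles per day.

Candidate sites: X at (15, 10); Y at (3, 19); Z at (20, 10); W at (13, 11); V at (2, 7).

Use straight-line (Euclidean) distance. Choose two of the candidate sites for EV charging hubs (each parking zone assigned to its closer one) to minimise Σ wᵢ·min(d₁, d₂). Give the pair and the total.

{Z, V}, total 767.5

Evaluate every pair (each demand assigned to the nearer of the two):
  {Z, V}: total = 767.5
  {X, V}: total = 845.3
  {Z, W}: total = 875.6
  {W, V}: total = 889.8
  {X, W}: total = 953.3
  {X, Z}: total = 968.2
  {Y, W}: total = 986.1
  {X, Y}: total = 1002.1
  {Y, Z}: total = 1159.3
  {Y, V}: total = 1311.3
Best pair: {Z, V} with total 767.5.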